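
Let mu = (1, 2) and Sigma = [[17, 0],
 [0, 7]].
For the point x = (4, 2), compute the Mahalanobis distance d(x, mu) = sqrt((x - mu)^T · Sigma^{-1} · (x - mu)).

Step 1 — centre the observation: (x - mu) = (3, 0).

Step 2 — invert Sigma. det(Sigma) = 17·7 - (0)² = 119.
  Sigma^{-1} = (1/det) · [[d, -b], [-b, a]] = [[0.0588, 0],
 [0, 0.1429]].

Step 3 — form the quadratic (x - mu)^T · Sigma^{-1} · (x - mu):
  Sigma^{-1} · (x - mu) = (0.1765, 0).
  (x - mu)^T · [Sigma^{-1} · (x - mu)] = (3)·(0.1765) + (0)·(0) = 0.5294.

Step 4 — take square root: d = √(0.5294) ≈ 0.7276.

d(x, mu) = √(0.5294) ≈ 0.7276


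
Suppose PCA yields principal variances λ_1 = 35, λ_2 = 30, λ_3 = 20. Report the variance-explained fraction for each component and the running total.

Step 1 — total variance = trace(Sigma) = Σ λ_i = 35 + 30 + 20 = 85.

Step 2 — fraction explained by component i = λ_i / Σ λ:
  PC1: 35/85 = 0.4118
  PC2: 30/85 = 0.3529
  PC3: 20/85 = 0.2353

Step 3 — cumulative fraction after k components = (λ_1 + ... + λ_k) / Σ λ:
  k = 1: 35/85 = 0.4118
  k = 2: (35 + 30)/85 = 65/85 = 0.7647
  k = 3: (35 + 30 + 20)/85 = 85/85 = 1

Summary (fraction, with percent):

explained: PC1 0.4118 (41.18%), PC2 0.3529 (35.29%), PC3 0.2353 (23.53%);  cumulative: 0.4118, 0.7647, 1


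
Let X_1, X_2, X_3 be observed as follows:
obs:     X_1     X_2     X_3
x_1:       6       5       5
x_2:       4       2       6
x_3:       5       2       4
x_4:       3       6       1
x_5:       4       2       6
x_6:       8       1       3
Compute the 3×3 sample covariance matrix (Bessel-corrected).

Step 1 — column means:
  mean(X_1) = (6 + 4 + 5 + 3 + 4 + 8) / 6 = 30/6 = 5
  mean(X_2) = (5 + 2 + 2 + 6 + 2 + 1) / 6 = 18/6 = 3
  mean(X_3) = (5 + 6 + 4 + 1 + 6 + 3) / 6 = 25/6 = 4.1667

Step 2 — sample covariance S[i,j] = (1/(n-1)) · Σ_k (x_{k,i} - mean_i) · (x_{k,j} - mean_j), with n-1 = 5.
  S[X_1,X_1] = ((1)·(1) + (-1)·(-1) + (0)·(0) + (-2)·(-2) + (-1)·(-1) + (3)·(3)) / 5 = 16/5 = 3.2
  S[X_1,X_2] = ((1)·(2) + (-1)·(-1) + (0)·(-1) + (-2)·(3) + (-1)·(-1) + (3)·(-2)) / 5 = -8/5 = -1.6
  S[X_1,X_3] = ((1)·(0.8333) + (-1)·(1.8333) + (0)·(-0.1667) + (-2)·(-3.1667) + (-1)·(1.8333) + (3)·(-1.1667)) / 5 = 0/5 = 0
  S[X_2,X_2] = ((2)·(2) + (-1)·(-1) + (-1)·(-1) + (3)·(3) + (-1)·(-1) + (-2)·(-2)) / 5 = 20/5 = 4
  S[X_2,X_3] = ((2)·(0.8333) + (-1)·(1.8333) + (-1)·(-0.1667) + (3)·(-3.1667) + (-1)·(1.8333) + (-2)·(-1.1667)) / 5 = -9/5 = -1.8
  S[X_3,X_3] = ((0.8333)·(0.8333) + (1.8333)·(1.8333) + (-0.1667)·(-0.1667) + (-3.1667)·(-3.1667) + (1.8333)·(1.8333) + (-1.1667)·(-1.1667)) / 5 = 18.8333/5 = 3.7667

S is symmetric (S[j,i] = S[i,j]). Assembling:

S = [[3.2, -1.6, 0],
 [-1.6, 4, -1.8],
 [0, -1.8, 3.7667]]


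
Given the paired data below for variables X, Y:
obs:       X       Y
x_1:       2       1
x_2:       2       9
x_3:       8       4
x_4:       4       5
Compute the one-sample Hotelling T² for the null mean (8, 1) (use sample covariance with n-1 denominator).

Step 1 — sample mean vector:
  mean(X) = (2 + 2 + 8 + 4) / 4 = 16/4 = 4
  mean(Y) = (1 + 9 + 4 + 5) / 4 = 19/4 = 4.75
  x̄ = (4, 4.75),  deviation x̄ - mu_0 = (4, 4.75) - (8, 1) = (-4, 3.75).

Step 2 — sample covariance matrix, S[i,j] = (1/(n-1)) · Σ_k (x_{k,i} - mean_i) · (x_{k,j} - mean_j), divisor n-1 = 3:
  S[X,X] = ((-2)·(-2) + (-2)·(-2) + (4)·(4) + (0)·(0)) / 3 = 24/3 = 8
  S[X,Y] = ((-2)·(-3.75) + (-2)·(4.25) + (4)·(-0.75) + (0)·(0.25)) / 3 = -4/3 = -1.3333
  S[Y,Y] = ((-3.75)·(-3.75) + (4.25)·(4.25) + (-0.75)·(-0.75) + (0.25)·(0.25)) / 3 = 32.75/3 = 10.9167
  S = [[8, -1.3333],
 [-1.3333, 10.9167]].

Step 3 — invert S. det(S) = 8·10.9167 - (-1.3333)² = 85.5556.
  S^{-1} = (1/det) · [[d, -b], [-b, a]] = [[0.1276, 0.0156],
 [0.0156, 0.0935]].

Step 4 — quadratic form (x̄ - mu_0)^T · S^{-1} · (x̄ - mu_0):
  S^{-1} · (x̄ - mu_0) = (-0.4519, 0.2883),
  (x̄ - mu_0)^T · [...] = (-4)·(-0.4519) + (3.75)·(0.2883) = 2.889.

Step 5 — scale by n: T² = 4 · 2.889 = 11.5558.

T² ≈ 11.5558


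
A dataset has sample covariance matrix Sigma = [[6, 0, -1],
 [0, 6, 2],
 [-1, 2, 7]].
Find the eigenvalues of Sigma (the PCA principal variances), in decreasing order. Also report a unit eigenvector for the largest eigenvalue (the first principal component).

Step 1 — characteristic polynomial p(λ) = det(λI - Sigma) = λ³ - tr·λ² + c_1·λ - det, where tr = trace, c_1 = sum of the principal 2×2 minors, det = det(Sigma):
  tr = 6 + 6 + 7 = 19,
  c_1 = (6·6 - (0)²) + (6·7 - (-1)²) + (6·7 - (2)²) = 36 + 41 + 38 = 115,
  det = 6·(6·7 - (2)²) - (0)·((0)·7 - (2)·(-1)) + (-1)·((0)·(2) - 6·(-1)) = 6·(38) - (0)·(2) + (-1)·(6) = 222.
  So p(λ) = λ³ - 19λ² + 115λ - 222.
Step 2 — look for an integer root (rational root theorem: any rational root is an integer divisor of 222). Testing λ = 6:
  p(6) = 216 - 684 + 690 - 222 = 0  ✓
  Dividing out (λ - 6): p(λ) = (λ - 6)(λ² - 13λ + 37).
Step 3 — remaining eigenvalues from the quadratic λ² - 13λ + 37 = 0:
  Δ = 13² - 4·37 = 169 - 148 = 21,  λ = (13 ± √21)/2 = (13 ± 4.5826)/2 ≈ 8.7913 or 4.2087.
  Sorted: λ_1 = 8.7913,  λ_2 = 6,  λ_3 = 4.2087  (check: sum = 19 = tr ✓).

Step 4 — unit eigenvector for λ_1 ≈ 8.7913: v spans the null space of (Sigma - λ_1 I), whose rows are
  r_1 = (-2.7913, 0, -1),  r_2 = (0, -2.7913, 2),  r_3 = (-1, 2, -1.7913).
  v is orthogonal to every row, so take v ∝ r_1 × r_2 = ((0)·(2) - (-1)·(-2.7913), (-1)·(0) - (-2.7913)·(2), (-2.7913)·(-2.7913) - (0)·(0)) ≈ (-2.7913, 5.5826, 7.7913).
  Rescale (multiply by -1 so the first nonzero entry is positive): u = (2.7913, -5.5826, -7.7913).
  ||u|| = √((2.7913)² + (-5.5826)² + (-7.7913)²) = √(99.6606) ≈ 9.983,  v_1 = u/||u|| ≈ (0.2796, -0.5592, -0.7805) (||v_1|| = 1).

λ_1 = 8.7913,  λ_2 = 6,  λ_3 = 4.2087;  v_1 ≈ (0.2796, -0.5592, -0.7805)


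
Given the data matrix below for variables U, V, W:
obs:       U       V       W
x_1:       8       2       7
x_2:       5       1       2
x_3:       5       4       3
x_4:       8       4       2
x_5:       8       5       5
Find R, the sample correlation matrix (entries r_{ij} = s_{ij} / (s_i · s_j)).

Step 1 — column means:
  mean(U) = (8 + 5 + 5 + 8 + 8) / 5 = 34/5 = 6.8
  mean(V) = (2 + 1 + 4 + 4 + 5) / 5 = 16/5 = 3.2
  mean(W) = (7 + 2 + 3 + 2 + 5) / 5 = 19/5 = 3.8

Step 2 — sample variances and covariances s[i,j] = (1/(n-1)) · Σ_k (x_{k,i} - mean_i) · (x_{k,j} - mean_j), with n-1 = 4:
  s[U,U] = ((1.2)·(1.2) + (-1.8)·(-1.8) + (-1.8)·(-1.8) + (1.2)·(1.2) + (1.2)·(1.2)) / 4 = 10.8/4 = 2.7
  s[U,V] = ((1.2)·(-1.2) + (-1.8)·(-2.2) + (-1.8)·(0.8) + (1.2)·(0.8) + (1.2)·(1.8)) / 4 = 4.2/4 = 1.05
  s[U,W] = ((1.2)·(3.2) + (-1.8)·(-1.8) + (-1.8)·(-0.8) + (1.2)·(-1.8) + (1.2)·(1.2)) / 4 = 7.8/4 = 1.95
  s[V,V] = ((-1.2)·(-1.2) + (-2.2)·(-2.2) + (0.8)·(0.8) + (0.8)·(0.8) + (1.8)·(1.8)) / 4 = 10.8/4 = 2.7
  s[V,W] = ((-1.2)·(3.2) + (-2.2)·(-1.8) + (0.8)·(-0.8) + (0.8)·(-1.8) + (1.8)·(1.2)) / 4 = 0.2/4 = 0.05
  s[W,W] = ((3.2)·(3.2) + (-1.8)·(-1.8) + (-0.8)·(-0.8) + (-1.8)·(-1.8) + (1.2)·(1.2)) / 4 = 18.8/4 = 4.7
  Sample standard deviations s_i = √(s[i,i]):
  s(U) = √(2.7) = 1.6432
  s(V) = √(2.7) = 1.6432
  s(W) = √(4.7) = 2.1679

Step 3 — r_{ij} = s_{ij} / (s_i · s_j):
  r[U,U] = 1 (diagonal).
  r[U,V] = 1.05 / (1.6432 · 1.6432) = 1.05 / 2.7 = 0.3889
  r[U,W] = 1.95 / (1.6432 · 2.1679) = 1.95 / 3.5623 = 0.5474
  r[V,V] = 1 (diagonal).
  r[V,W] = 0.05 / (1.6432 · 2.1679) = 0.05 / 3.5623 = 0.014
  r[W,W] = 1 (diagonal).

R is symmetric with unit diagonal. Assembling:

R = [[1, 0.3889, 0.5474],
 [0.3889, 1, 0.014],
 [0.5474, 0.014, 1]]


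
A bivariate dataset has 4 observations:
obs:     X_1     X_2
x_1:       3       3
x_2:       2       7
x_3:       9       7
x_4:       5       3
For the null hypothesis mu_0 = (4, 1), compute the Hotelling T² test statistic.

Step 1 — sample mean vector:
  mean(X_1) = (3 + 2 + 9 + 5) / 4 = 19/4 = 4.75
  mean(X_2) = (3 + 7 + 7 + 3) / 4 = 20/4 = 5
  x̄ = (4.75, 5),  deviation x̄ - mu_0 = (4.75, 5) - (4, 1) = (0.75, 4).

Step 2 — sample covariance matrix, S[i,j] = (1/(n-1)) · Σ_k (x_{k,i} - mean_i) · (x_{k,j} - mean_j), divisor n-1 = 3:
  S[X_1,X_1] = ((-1.75)·(-1.75) + (-2.75)·(-2.75) + (4.25)·(4.25) + (0.25)·(0.25)) / 3 = 28.75/3 = 9.5833
  S[X_1,X_2] = ((-1.75)·(-2) + (-2.75)·(2) + (4.25)·(2) + (0.25)·(-2)) / 3 = 6/3 = 2
  S[X_2,X_2] = ((-2)·(-2) + (2)·(2) + (2)·(2) + (-2)·(-2)) / 3 = 16/3 = 5.3333
  S = [[9.5833, 2],
 [2, 5.3333]].

Step 3 — invert S. det(S) = 9.5833·5.3333 - (2)² = 47.1111.
  S^{-1} = (1/det) · [[d, -b], [-b, a]] = [[0.1132, -0.0425],
 [-0.0425, 0.2034]].

Step 4 — quadratic form (x̄ - mu_0)^T · S^{-1} · (x̄ - mu_0):
  S^{-1} · (x̄ - mu_0) = (-0.0849, 0.7818),
  (x̄ - mu_0)^T · [...] = (0.75)·(-0.0849) + (4)·(0.7818) = 3.0637.

Step 5 — scale by n: T² = 4 · 3.0637 = 12.2547.

T² ≈ 12.2547


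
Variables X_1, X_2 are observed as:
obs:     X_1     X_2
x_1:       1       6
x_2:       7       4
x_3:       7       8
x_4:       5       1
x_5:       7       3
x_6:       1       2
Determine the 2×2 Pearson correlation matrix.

Step 1 — column means:
  mean(X_1) = (1 + 7 + 7 + 5 + 7 + 1) / 6 = 28/6 = 4.6667
  mean(X_2) = (6 + 4 + 8 + 1 + 3 + 2) / 6 = 24/6 = 4

Step 2 — sample variances and covariances s[i,j] = (1/(n-1)) · Σ_k (x_{k,i} - mean_i) · (x_{k,j} - mean_j), with n-1 = 5:
  s[X_1,X_1] = ((-3.6667)·(-3.6667) + (2.3333)·(2.3333) + (2.3333)·(2.3333) + (0.3333)·(0.3333) + (2.3333)·(2.3333) + (-3.6667)·(-3.6667)) / 5 = 43.3333/5 = 8.6667
  s[X_1,X_2] = ((-3.6667)·(2) + (2.3333)·(0) + (2.3333)·(4) + (0.3333)·(-3) + (2.3333)·(-1) + (-3.6667)·(-2)) / 5 = 6/5 = 1.2
  s[X_2,X_2] = ((2)·(2) + (0)·(0) + (4)·(4) + (-3)·(-3) + (-1)·(-1) + (-2)·(-2)) / 5 = 34/5 = 6.8
  Sample standard deviations s_i = √(s[i,i]):
  s(X_1) = √(8.6667) = 2.9439
  s(X_2) = √(6.8) = 2.6077

Step 3 — r_{ij} = s_{ij} / (s_i · s_j):
  r[X_1,X_1] = 1 (diagonal).
  r[X_1,X_2] = 1.2 / (2.9439 · 2.6077) = 1.2 / 7.6768 = 0.1563
  r[X_2,X_2] = 1 (diagonal).

R is symmetric with unit diagonal. Assembling:

R = [[1, 0.1563],
 [0.1563, 1]]


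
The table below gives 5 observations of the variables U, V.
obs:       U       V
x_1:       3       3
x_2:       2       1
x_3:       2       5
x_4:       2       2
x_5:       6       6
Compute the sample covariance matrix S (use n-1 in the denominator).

Step 1 — column means:
  mean(U) = (3 + 2 + 2 + 2 + 6) / 5 = 15/5 = 3
  mean(V) = (3 + 1 + 5 + 2 + 6) / 5 = 17/5 = 3.4

Step 2 — sample covariance S[i,j] = (1/(n-1)) · Σ_k (x_{k,i} - mean_i) · (x_{k,j} - mean_j), with n-1 = 4.
  S[U,U] = ((0)·(0) + (-1)·(-1) + (-1)·(-1) + (-1)·(-1) + (3)·(3)) / 4 = 12/4 = 3
  S[U,V] = ((0)·(-0.4) + (-1)·(-2.4) + (-1)·(1.6) + (-1)·(-1.4) + (3)·(2.6)) / 4 = 10/4 = 2.5
  S[V,V] = ((-0.4)·(-0.4) + (-2.4)·(-2.4) + (1.6)·(1.6) + (-1.4)·(-1.4) + (2.6)·(2.6)) / 4 = 17.2/4 = 4.3

S is symmetric (S[j,i] = S[i,j]). Assembling:

S = [[3, 2.5],
 [2.5, 4.3]]


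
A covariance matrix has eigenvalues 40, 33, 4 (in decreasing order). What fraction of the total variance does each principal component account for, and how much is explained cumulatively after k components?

Step 1 — total variance = trace(Sigma) = Σ λ_i = 40 + 33 + 4 = 77.

Step 2 — fraction explained by component i = λ_i / Σ λ:
  PC1: 40/77 = 0.5195
  PC2: 33/77 = 0.4286
  PC3: 4/77 = 0.0519

Step 3 — cumulative fraction after k components = (λ_1 + ... + λ_k) / Σ λ:
  k = 1: 40/77 = 0.5195
  k = 2: (40 + 33)/77 = 73/77 = 0.9481
  k = 3: (40 + 33 + 4)/77 = 77/77 = 1

Summary (fraction, with percent):

explained: PC1 0.5195 (51.95%), PC2 0.4286 (42.86%), PC3 0.0519 (5.19%);  cumulative: 0.5195, 0.9481, 1


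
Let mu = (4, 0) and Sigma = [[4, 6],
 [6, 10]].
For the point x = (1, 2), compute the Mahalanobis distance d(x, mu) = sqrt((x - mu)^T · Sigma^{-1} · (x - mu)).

Step 1 — centre the observation: (x - mu) = (-3, 2).

Step 2 — invert Sigma. det(Sigma) = 4·10 - (6)² = 4.
  Sigma^{-1} = (1/det) · [[d, -b], [-b, a]] = [[2.5, -1.5],
 [-1.5, 1]].

Step 3 — form the quadratic (x - mu)^T · Sigma^{-1} · (x - mu):
  Sigma^{-1} · (x - mu) = (-10.5, 6.5).
  (x - mu)^T · [Sigma^{-1} · (x - mu)] = (-3)·(-10.5) + (2)·(6.5) = 44.5.

Step 4 — take square root: d = √(44.5) ≈ 6.6708.

d(x, mu) = √(44.5) ≈ 6.6708


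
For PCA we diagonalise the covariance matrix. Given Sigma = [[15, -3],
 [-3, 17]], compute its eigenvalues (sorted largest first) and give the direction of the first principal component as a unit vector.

Step 1 — characteristic polynomial of 2×2 Sigma:
  det(Sigma - λI) = λ² - trace · λ + det = 0.
  trace = 15 + 17 = 32, det = 15·17 - (-3)² = 246.
Step 2 — discriminant:
  Δ = trace² - 4·det = 1024 - 984 = 40.
Step 3 — eigenvalues:
  λ = (trace ± √Δ)/2 = (32 ± 6.3246)/2,
  λ_1 = 19.1623,  λ_2 = 12.8377.

Step 4 — unit eigenvector for λ_1: solve (Sigma - λ_1 I)v = 0. First row:
  (15 - 19.1623)·v_x + (-3)·v_y = 0, i.e. (-4.1623)·v_x + (-3)·v_y = 0,
  so v ∝ (b, λ_1 - a) = (-3, 4.1623); multiply by -1 so the first entry is positive: u = (3, -4.1623).
  ||u|| = √((3)² + (-4.1623)²) = √(26.3246) ≈ 5.1307,
  v_1 = u/||u|| ≈ (0.5847, -0.8112) (||v_1|| = 1).

λ_1 = 19.1623,  λ_2 = 12.8377;  v_1 ≈ (0.5847, -0.8112)


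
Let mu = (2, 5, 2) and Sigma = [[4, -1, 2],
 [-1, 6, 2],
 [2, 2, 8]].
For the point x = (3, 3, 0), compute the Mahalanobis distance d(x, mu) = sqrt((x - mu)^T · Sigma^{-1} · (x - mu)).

Step 1 — centre the observation: (x - mu) = (1, -2, -2).

Step 2 — invert Sigma (cofactor / det for 3×3, or solve directly):
  Sigma^{-1} = [[0.3235, 0.0882, -0.1029],
 [0.0882, 0.2059, -0.0735],
 [-0.1029, -0.0735, 0.1691]].

Step 3 — form the quadratic (x - mu)^T · Sigma^{-1} · (x - mu):
  Sigma^{-1} · (x - mu) = (0.3529, -0.1765, -0.2941).
  (x - mu)^T · [Sigma^{-1} · (x - mu)] = (1)·(0.3529) + (-2)·(-0.1765) + (-2)·(-0.2941) = 1.2941.

Step 4 — take square root: d = √(1.2941) ≈ 1.1376.

d(x, mu) = √(1.2941) ≈ 1.1376


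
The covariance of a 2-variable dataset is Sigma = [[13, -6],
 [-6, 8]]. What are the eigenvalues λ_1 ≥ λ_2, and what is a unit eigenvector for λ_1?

Step 1 — characteristic polynomial of 2×2 Sigma:
  det(Sigma - λI) = λ² - trace · λ + det = 0.
  trace = 13 + 8 = 21, det = 13·8 - (-6)² = 68.
Step 2 — discriminant:
  Δ = trace² - 4·det = 441 - 272 = 169.
Step 3 — eigenvalues:
  λ = (trace ± √Δ)/2 = (21 ± 13)/2,
  λ_1 = 17,  λ_2 = 4.

Step 4 — unit eigenvector for λ_1: solve (Sigma - λ_1 I)v = 0. First row:
  (13 - 17)·v_x + (-6)·v_y = 0, i.e. (-4)·v_x + (-6)·v_y = 0,
  so v ∝ (b, λ_1 - a) = (-6, 4); multiply by -1 so the first entry is positive: u = (6, -4).
  ||u|| = √((6)² + (-4)²) = √(52) ≈ 7.2111,
  v_1 = u/||u|| ≈ (0.8321, -0.5547) (||v_1|| = 1).

λ_1 = 17,  λ_2 = 4;  v_1 ≈ (0.8321, -0.5547)


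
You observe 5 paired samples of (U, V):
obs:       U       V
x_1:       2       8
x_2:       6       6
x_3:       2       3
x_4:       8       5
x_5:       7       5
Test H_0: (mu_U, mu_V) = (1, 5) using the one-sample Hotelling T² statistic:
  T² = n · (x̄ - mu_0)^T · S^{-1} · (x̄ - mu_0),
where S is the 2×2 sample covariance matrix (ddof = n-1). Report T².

Step 1 — sample mean vector:
  mean(U) = (2 + 6 + 2 + 8 + 7) / 5 = 25/5 = 5
  mean(V) = (8 + 6 + 3 + 5 + 5) / 5 = 27/5 = 5.4
  x̄ = (5, 5.4),  deviation x̄ - mu_0 = (5, 5.4) - (1, 5) = (4, 0.4).

Step 2 — sample covariance matrix, S[i,j] = (1/(n-1)) · Σ_k (x_{k,i} - mean_i) · (x_{k,j} - mean_j), divisor n-1 = 4:
  S[U,U] = ((-3)·(-3) + (1)·(1) + (-3)·(-3) + (3)·(3) + (2)·(2)) / 4 = 32/4 = 8
  S[U,V] = ((-3)·(2.6) + (1)·(0.6) + (-3)·(-2.4) + (3)·(-0.4) + (2)·(-0.4)) / 4 = -2/4 = -0.5
  S[V,V] = ((2.6)·(2.6) + (0.6)·(0.6) + (-2.4)·(-2.4) + (-0.4)·(-0.4) + (-0.4)·(-0.4)) / 4 = 13.2/4 = 3.3
  S = [[8, -0.5],
 [-0.5, 3.3]].

Step 3 — invert S. det(S) = 8·3.3 - (-0.5)² = 26.15.
  S^{-1} = (1/det) · [[d, -b], [-b, a]] = [[0.1262, 0.0191],
 [0.0191, 0.3059]].

Step 4 — quadratic form (x̄ - mu_0)^T · S^{-1} · (x̄ - mu_0):
  S^{-1} · (x̄ - mu_0) = (0.5124, 0.1989),
  (x̄ - mu_0)^T · [...] = (4)·(0.5124) + (0.4)·(0.1989) = 2.1293.

Step 5 — scale by n: T² = 5 · 2.1293 = 10.6463.

T² ≈ 10.6463


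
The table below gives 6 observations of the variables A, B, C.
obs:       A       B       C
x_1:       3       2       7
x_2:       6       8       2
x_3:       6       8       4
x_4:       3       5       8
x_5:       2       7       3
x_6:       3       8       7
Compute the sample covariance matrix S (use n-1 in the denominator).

Step 1 — column means:
  mean(A) = (3 + 6 + 6 + 3 + 2 + 3) / 6 = 23/6 = 3.8333
  mean(B) = (2 + 8 + 8 + 5 + 7 + 8) / 6 = 38/6 = 6.3333
  mean(C) = (7 + 2 + 4 + 8 + 3 + 7) / 6 = 31/6 = 5.1667

Step 2 — sample covariance S[i,j] = (1/(n-1)) · Σ_k (x_{k,i} - mean_i) · (x_{k,j} - mean_j), with n-1 = 5.
  S[A,A] = ((-0.8333)·(-0.8333) + (2.1667)·(2.1667) + (2.1667)·(2.1667) + (-0.8333)·(-0.8333) + (-1.8333)·(-1.8333) + (-0.8333)·(-0.8333)) / 5 = 14.8333/5 = 2.9667
  S[A,B] = ((-0.8333)·(-4.3333) + (2.1667)·(1.6667) + (2.1667)·(1.6667) + (-0.8333)·(-1.3333) + (-1.8333)·(0.6667) + (-0.8333)·(1.6667)) / 5 = 9.3333/5 = 1.8667
  S[A,C] = ((-0.8333)·(1.8333) + (2.1667)·(-3.1667) + (2.1667)·(-1.1667) + (-0.8333)·(2.8333) + (-1.8333)·(-2.1667) + (-0.8333)·(1.8333)) / 5 = -10.8333/5 = -2.1667
  S[B,B] = ((-4.3333)·(-4.3333) + (1.6667)·(1.6667) + (1.6667)·(1.6667) + (-1.3333)·(-1.3333) + (0.6667)·(0.6667) + (1.6667)·(1.6667)) / 5 = 29.3333/5 = 5.8667
  S[B,C] = ((-4.3333)·(1.8333) + (1.6667)·(-3.1667) + (1.6667)·(-1.1667) + (-1.3333)·(2.8333) + (0.6667)·(-2.1667) + (1.6667)·(1.8333)) / 5 = -17.3333/5 = -3.4667
  S[C,C] = ((1.8333)·(1.8333) + (-3.1667)·(-3.1667) + (-1.1667)·(-1.1667) + (2.8333)·(2.8333) + (-2.1667)·(-2.1667) + (1.8333)·(1.8333)) / 5 = 30.8333/5 = 6.1667

S is symmetric (S[j,i] = S[i,j]). Assembling:

S = [[2.9667, 1.8667, -2.1667],
 [1.8667, 5.8667, -3.4667],
 [-2.1667, -3.4667, 6.1667]]


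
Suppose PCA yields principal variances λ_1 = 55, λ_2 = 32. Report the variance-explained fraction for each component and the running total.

Step 1 — total variance = trace(Sigma) = Σ λ_i = 55 + 32 = 87.

Step 2 — fraction explained by component i = λ_i / Σ λ:
  PC1: 55/87 = 0.6322
  PC2: 32/87 = 0.3678

Step 3 — cumulative fraction after k components = (λ_1 + ... + λ_k) / Σ λ:
  k = 1: 55/87 = 0.6322
  k = 2: (55 + 32)/87 = 87/87 = 1

Summary (fraction, with percent):

explained: PC1 0.6322 (63.22%), PC2 0.3678 (36.78%);  cumulative: 0.6322, 1


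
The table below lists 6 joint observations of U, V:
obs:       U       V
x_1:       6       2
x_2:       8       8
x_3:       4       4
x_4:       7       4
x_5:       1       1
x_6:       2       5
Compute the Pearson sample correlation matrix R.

Step 1 — column means:
  mean(U) = (6 + 8 + 4 + 7 + 1 + 2) / 6 = 28/6 = 4.6667
  mean(V) = (2 + 8 + 4 + 4 + 1 + 5) / 6 = 24/6 = 4

Step 2 — sample variances and covariances s[i,j] = (1/(n-1)) · Σ_k (x_{k,i} - mean_i) · (x_{k,j} - mean_j), with n-1 = 5:
  s[U,U] = ((1.3333)·(1.3333) + (3.3333)·(3.3333) + (-0.6667)·(-0.6667) + (2.3333)·(2.3333) + (-3.6667)·(-3.6667) + (-2.6667)·(-2.6667)) / 5 = 39.3333/5 = 7.8667
  s[U,V] = ((1.3333)·(-2) + (3.3333)·(4) + (-0.6667)·(0) + (2.3333)·(0) + (-3.6667)·(-3) + (-2.6667)·(1)) / 5 = 19/5 = 3.8
  s[V,V] = ((-2)·(-2) + (4)·(4) + (0)·(0) + (0)·(0) + (-3)·(-3) + (1)·(1)) / 5 = 30/5 = 6
  Sample standard deviations s_i = √(s[i,i]):
  s(U) = √(7.8667) = 2.8048
  s(V) = √(6) = 2.4495

Step 3 — r_{ij} = s_{ij} / (s_i · s_j):
  r[U,U] = 1 (diagonal).
  r[U,V] = 3.8 / (2.8048 · 2.4495) = 3.8 / 6.8702 = 0.5531
  r[V,V] = 1 (diagonal).

R is symmetric with unit diagonal. Assembling:

R = [[1, 0.5531],
 [0.5531, 1]]


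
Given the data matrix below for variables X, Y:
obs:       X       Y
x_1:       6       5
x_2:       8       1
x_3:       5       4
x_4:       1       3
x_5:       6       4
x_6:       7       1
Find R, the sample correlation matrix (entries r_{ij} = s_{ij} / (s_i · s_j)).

Step 1 — column means:
  mean(X) = (6 + 8 + 5 + 1 + 6 + 7) / 6 = 33/6 = 5.5
  mean(Y) = (5 + 1 + 4 + 3 + 4 + 1) / 6 = 18/6 = 3

Step 2 — sample variances and covariances s[i,j] = (1/(n-1)) · Σ_k (x_{k,i} - mean_i) · (x_{k,j} - mean_j), with n-1 = 5:
  s[X,X] = ((0.5)·(0.5) + (2.5)·(2.5) + (-0.5)·(-0.5) + (-4.5)·(-4.5) + (0.5)·(0.5) + (1.5)·(1.5)) / 5 = 29.5/5 = 5.9
  s[X,Y] = ((0.5)·(2) + (2.5)·(-2) + (-0.5)·(1) + (-4.5)·(0) + (0.5)·(1) + (1.5)·(-2)) / 5 = -7/5 = -1.4
  s[Y,Y] = ((2)·(2) + (-2)·(-2) + (1)·(1) + (0)·(0) + (1)·(1) + (-2)·(-2)) / 5 = 14/5 = 2.8
  Sample standard deviations s_i = √(s[i,i]):
  s(X) = √(5.9) = 2.429
  s(Y) = √(2.8) = 1.6733

Step 3 — r_{ij} = s_{ij} / (s_i · s_j):
  r[X,X] = 1 (diagonal).
  r[X,Y] = -1.4 / (2.429 · 1.6733) = -1.4 / 4.0645 = -0.3444
  r[Y,Y] = 1 (diagonal).

R is symmetric with unit diagonal. Assembling:

R = [[1, -0.3444],
 [-0.3444, 1]]


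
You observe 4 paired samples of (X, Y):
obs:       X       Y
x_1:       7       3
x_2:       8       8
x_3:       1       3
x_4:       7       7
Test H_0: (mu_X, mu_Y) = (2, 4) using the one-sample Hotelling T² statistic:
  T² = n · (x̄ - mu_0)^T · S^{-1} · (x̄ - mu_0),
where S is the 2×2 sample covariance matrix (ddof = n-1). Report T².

Step 1 — sample mean vector:
  mean(X) = (7 + 8 + 1 + 7) / 4 = 23/4 = 5.75
  mean(Y) = (3 + 8 + 3 + 7) / 4 = 21/4 = 5.25
  x̄ = (5.75, 5.25),  deviation x̄ - mu_0 = (5.75, 5.25) - (2, 4) = (3.75, 1.25).

Step 2 — sample covariance matrix, S[i,j] = (1/(n-1)) · Σ_k (x_{k,i} - mean_i) · (x_{k,j} - mean_j), divisor n-1 = 3:
  S[X,X] = ((1.25)·(1.25) + (2.25)·(2.25) + (-4.75)·(-4.75) + (1.25)·(1.25)) / 3 = 30.75/3 = 10.25
  S[X,Y] = ((1.25)·(-2.25) + (2.25)·(2.75) + (-4.75)·(-2.25) + (1.25)·(1.75)) / 3 = 16.25/3 = 5.4167
  S[Y,Y] = ((-2.25)·(-2.25) + (2.75)·(2.75) + (-2.25)·(-2.25) + (1.75)·(1.75)) / 3 = 20.75/3 = 6.9167
  S = [[10.25, 5.4167],
 [5.4167, 6.9167]].

Step 3 — invert S. det(S) = 10.25·6.9167 - (5.4167)² = 41.5556.
  S^{-1} = (1/det) · [[d, -b], [-b, a]] = [[0.1664, -0.1303],
 [-0.1303, 0.2467]].

Step 4 — quadratic form (x̄ - mu_0)^T · S^{-1} · (x̄ - mu_0):
  S^{-1} · (x̄ - mu_0) = (0.4612, -0.1805),
  (x̄ - mu_0)^T · [...] = (3.75)·(0.4612) + (1.25)·(-0.1805) = 1.504.

Step 5 — scale by n: T² = 4 · 1.504 = 6.016.

T² ≈ 6.016


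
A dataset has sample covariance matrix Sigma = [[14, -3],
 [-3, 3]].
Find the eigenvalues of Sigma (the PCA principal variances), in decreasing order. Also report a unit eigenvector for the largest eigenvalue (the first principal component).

Step 1 — characteristic polynomial of 2×2 Sigma:
  det(Sigma - λI) = λ² - trace · λ + det = 0.
  trace = 14 + 3 = 17, det = 14·3 - (-3)² = 33.
Step 2 — discriminant:
  Δ = trace² - 4·det = 289 - 132 = 157.
Step 3 — eigenvalues:
  λ = (trace ± √Δ)/2 = (17 ± 12.53)/2,
  λ_1 = 14.765,  λ_2 = 2.235.

Step 4 — unit eigenvector for λ_1: solve (Sigma - λ_1 I)v = 0. First row:
  (14 - 14.765)·v_x + (-3)·v_y = 0, i.e. (-0.765)·v_x + (-3)·v_y = 0,
  so v ∝ (b, λ_1 - a) = (-3, 0.765); multiply by -1 so the first entry is positive: u = (3, -0.765).
  ||u|| = √((3)² + (-0.765)²) = √(9.5852) ≈ 3.096,
  v_1 = u/||u|| ≈ (0.969, -0.2471) (||v_1|| = 1).

λ_1 = 14.765,  λ_2 = 2.235;  v_1 ≈ (0.969, -0.2471)


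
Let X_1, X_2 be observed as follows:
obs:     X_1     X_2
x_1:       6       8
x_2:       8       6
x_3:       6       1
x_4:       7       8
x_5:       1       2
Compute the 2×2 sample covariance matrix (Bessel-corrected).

Step 1 — column means:
  mean(X_1) = (6 + 8 + 6 + 7 + 1) / 5 = 28/5 = 5.6
  mean(X_2) = (8 + 6 + 1 + 8 + 2) / 5 = 25/5 = 5

Step 2 — sample covariance S[i,j] = (1/(n-1)) · Σ_k (x_{k,i} - mean_i) · (x_{k,j} - mean_j), with n-1 = 4.
  S[X_1,X_1] = ((0.4)·(0.4) + (2.4)·(2.4) + (0.4)·(0.4) + (1.4)·(1.4) + (-4.6)·(-4.6)) / 4 = 29.2/4 = 7.3
  S[X_1,X_2] = ((0.4)·(3) + (2.4)·(1) + (0.4)·(-4) + (1.4)·(3) + (-4.6)·(-3)) / 4 = 20/4 = 5
  S[X_2,X_2] = ((3)·(3) + (1)·(1) + (-4)·(-4) + (3)·(3) + (-3)·(-3)) / 4 = 44/4 = 11

S is symmetric (S[j,i] = S[i,j]). Assembling:

S = [[7.3, 5],
 [5, 11]]


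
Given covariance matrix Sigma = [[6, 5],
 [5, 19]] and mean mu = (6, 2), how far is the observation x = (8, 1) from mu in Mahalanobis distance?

Step 1 — centre the observation: (x - mu) = (2, -1).

Step 2 — invert Sigma. det(Sigma) = 6·19 - (5)² = 89.
  Sigma^{-1} = (1/det) · [[d, -b], [-b, a]] = [[0.2135, -0.0562],
 [-0.0562, 0.0674]].

Step 3 — form the quadratic (x - mu)^T · Sigma^{-1} · (x - mu):
  Sigma^{-1} · (x - mu) = (0.4831, -0.1798).
  (x - mu)^T · [Sigma^{-1} · (x - mu)] = (2)·(0.4831) + (-1)·(-0.1798) = 1.1461.

Step 4 — take square root: d = √(1.1461) ≈ 1.0705.

d(x, mu) = √(1.1461) ≈ 1.0705


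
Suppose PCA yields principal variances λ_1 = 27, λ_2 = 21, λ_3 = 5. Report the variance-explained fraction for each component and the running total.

Step 1 — total variance = trace(Sigma) = Σ λ_i = 27 + 21 + 5 = 53.

Step 2 — fraction explained by component i = λ_i / Σ λ:
  PC1: 27/53 = 0.5094
  PC2: 21/53 = 0.3962
  PC3: 5/53 = 0.0943

Step 3 — cumulative fraction after k components = (λ_1 + ... + λ_k) / Σ λ:
  k = 1: 27/53 = 0.5094
  k = 2: (27 + 21)/53 = 48/53 = 0.9057
  k = 3: (27 + 21 + 5)/53 = 53/53 = 1

Summary (fraction, with percent):

explained: PC1 0.5094 (50.94%), PC2 0.3962 (39.62%), PC3 0.0943 (9.43%);  cumulative: 0.5094, 0.9057, 1


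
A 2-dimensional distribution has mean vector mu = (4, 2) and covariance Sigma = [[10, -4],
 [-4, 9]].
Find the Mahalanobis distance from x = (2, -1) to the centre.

Step 1 — centre the observation: (x - mu) = (-2, -3).

Step 2 — invert Sigma. det(Sigma) = 10·9 - (-4)² = 74.
  Sigma^{-1} = (1/det) · [[d, -b], [-b, a]] = [[0.1216, 0.0541],
 [0.0541, 0.1351]].

Step 3 — form the quadratic (x - mu)^T · Sigma^{-1} · (x - mu):
  Sigma^{-1} · (x - mu) = (-0.4054, -0.5135).
  (x - mu)^T · [Sigma^{-1} · (x - mu)] = (-2)·(-0.4054) + (-3)·(-0.5135) = 2.3514.

Step 4 — take square root: d = √(2.3514) ≈ 1.5334.

d(x, mu) = √(2.3514) ≈ 1.5334


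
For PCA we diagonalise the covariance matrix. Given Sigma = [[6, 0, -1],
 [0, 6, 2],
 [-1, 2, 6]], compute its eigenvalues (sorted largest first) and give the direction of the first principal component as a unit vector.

Step 1 — characteristic polynomial p(λ) = det(λI - Sigma) = λ³ - tr·λ² + c_1·λ - det, where tr = trace, c_1 = sum of the principal 2×2 minors, det = det(Sigma):
  tr = 6 + 6 + 6 = 18,
  c_1 = (6·6 - (0)²) + (6·6 - (-1)²) + (6·6 - (2)²) = 36 + 35 + 32 = 103,
  det = 6·(6·6 - (2)²) - (0)·((0)·6 - (2)·(-1)) + (-1)·((0)·(2) - 6·(-1)) = 6·(32) - (0)·(2) + (-1)·(6) = 186.
  So p(λ) = λ³ - 18λ² + 103λ - 186.
Step 2 — look for an integer root (rational root theorem: any rational root is an integer divisor of 186). Testing λ = 6:
  p(6) = 216 - 648 + 618 - 186 = 0  ✓
  Dividing out (λ - 6): p(λ) = (λ - 6)(λ² - 12λ + 31).
Step 3 — remaining eigenvalues from the quadratic λ² - 12λ + 31 = 0:
  Δ = 12² - 4·31 = 144 - 124 = 20,  λ = (12 ± √20)/2 = (12 ± 4.4721)/2 ≈ 8.2361 or 3.7639.
  Sorted: λ_1 = 8.2361,  λ_2 = 6,  λ_3 = 3.7639  (check: sum = 18 = tr ✓).

Step 4 — unit eigenvector for λ_1 ≈ 8.2361: v spans the null space of (Sigma - λ_1 I), whose rows are
  r_1 = (-2.2361, 0, -1),  r_2 = (0, -2.2361, 2),  r_3 = (-1, 2, -2.2361).
  v is orthogonal to every row, so take v ∝ r_1 × r_2 = ((0)·(2) - (-1)·(-2.2361), (-1)·(0) - (-2.2361)·(2), (-2.2361)·(-2.2361) - (0)·(0)) ≈ (-2.2361, 4.4721, 5).
  Rescale (multiply by -1 so the first nonzero entry is positive): u = (2.2361, -4.4721, -5).
  ||u|| = √((2.2361)² + (-4.4721)² + (-5)²) = √(50) ≈ 7.0711,  v_1 = u/||u|| ≈ (0.3162, -0.6325, -0.7071) (||v_1|| = 1).

λ_1 = 8.2361,  λ_2 = 6,  λ_3 = 3.7639;  v_1 ≈ (0.3162, -0.6325, -0.7071)


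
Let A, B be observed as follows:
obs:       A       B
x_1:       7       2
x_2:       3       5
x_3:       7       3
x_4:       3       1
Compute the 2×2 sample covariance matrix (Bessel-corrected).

Step 1 — column means:
  mean(A) = (7 + 3 + 7 + 3) / 4 = 20/4 = 5
  mean(B) = (2 + 5 + 3 + 1) / 4 = 11/4 = 2.75

Step 2 — sample covariance S[i,j] = (1/(n-1)) · Σ_k (x_{k,i} - mean_i) · (x_{k,j} - mean_j), with n-1 = 3.
  S[A,A] = ((2)·(2) + (-2)·(-2) + (2)·(2) + (-2)·(-2)) / 3 = 16/3 = 5.3333
  S[A,B] = ((2)·(-0.75) + (-2)·(2.25) + (2)·(0.25) + (-2)·(-1.75)) / 3 = -2/3 = -0.6667
  S[B,B] = ((-0.75)·(-0.75) + (2.25)·(2.25) + (0.25)·(0.25) + (-1.75)·(-1.75)) / 3 = 8.75/3 = 2.9167

S is symmetric (S[j,i] = S[i,j]). Assembling:

S = [[5.3333, -0.6667],
 [-0.6667, 2.9167]]


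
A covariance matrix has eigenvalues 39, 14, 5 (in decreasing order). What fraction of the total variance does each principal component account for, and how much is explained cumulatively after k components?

Step 1 — total variance = trace(Sigma) = Σ λ_i = 39 + 14 + 5 = 58.

Step 2 — fraction explained by component i = λ_i / Σ λ:
  PC1: 39/58 = 0.6724
  PC2: 14/58 = 0.2414
  PC3: 5/58 = 0.0862

Step 3 — cumulative fraction after k components = (λ_1 + ... + λ_k) / Σ λ:
  k = 1: 39/58 = 0.6724
  k = 2: (39 + 14)/58 = 53/58 = 0.9138
  k = 3: (39 + 14 + 5)/58 = 58/58 = 1

Summary (fraction, with percent):

explained: PC1 0.6724 (67.24%), PC2 0.2414 (24.14%), PC3 0.0862 (8.62%);  cumulative: 0.6724, 0.9138, 1


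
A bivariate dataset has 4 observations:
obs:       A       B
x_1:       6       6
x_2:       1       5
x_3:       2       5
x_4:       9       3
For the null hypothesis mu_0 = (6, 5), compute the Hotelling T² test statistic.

Step 1 — sample mean vector:
  mean(A) = (6 + 1 + 2 + 9) / 4 = 18/4 = 4.5
  mean(B) = (6 + 5 + 5 + 3) / 4 = 19/4 = 4.75
  x̄ = (4.5, 4.75),  deviation x̄ - mu_0 = (4.5, 4.75) - (6, 5) = (-1.5, -0.25).

Step 2 — sample covariance matrix, S[i,j] = (1/(n-1)) · Σ_k (x_{k,i} - mean_i) · (x_{k,j} - mean_j), divisor n-1 = 3:
  S[A,A] = ((1.5)·(1.5) + (-3.5)·(-3.5) + (-2.5)·(-2.5) + (4.5)·(4.5)) / 3 = 41/3 = 13.6667
  S[A,B] = ((1.5)·(1.25) + (-3.5)·(0.25) + (-2.5)·(0.25) + (4.5)·(-1.75)) / 3 = -7.5/3 = -2.5
  S[B,B] = ((1.25)·(1.25) + (0.25)·(0.25) + (0.25)·(0.25) + (-1.75)·(-1.75)) / 3 = 4.75/3 = 1.5833
  S = [[13.6667, -2.5],
 [-2.5, 1.5833]].

Step 3 — invert S. det(S) = 13.6667·1.5833 - (-2.5)² = 15.3889.
  S^{-1} = (1/det) · [[d, -b], [-b, a]] = [[0.1029, 0.1625],
 [0.1625, 0.8881]].

Step 4 — quadratic form (x̄ - mu_0)^T · S^{-1} · (x̄ - mu_0):
  S^{-1} · (x̄ - mu_0) = (-0.1949, -0.4657),
  (x̄ - mu_0)^T · [...] = (-1.5)·(-0.1949) + (-0.25)·(-0.4657) = 0.4088.

Step 5 — scale by n: T² = 4 · 0.4088 = 1.6354.

T² ≈ 1.6354


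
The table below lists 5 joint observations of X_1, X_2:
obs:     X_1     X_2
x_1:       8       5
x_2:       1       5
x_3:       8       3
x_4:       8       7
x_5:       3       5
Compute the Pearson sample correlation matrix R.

Step 1 — column means:
  mean(X_1) = (8 + 1 + 8 + 8 + 3) / 5 = 28/5 = 5.6
  mean(X_2) = (5 + 5 + 3 + 7 + 5) / 5 = 25/5 = 5

Step 2 — sample variances and covariances s[i,j] = (1/(n-1)) · Σ_k (x_{k,i} - mean_i) · (x_{k,j} - mean_j), with n-1 = 4:
  s[X_1,X_1] = ((2.4)·(2.4) + (-4.6)·(-4.6) + (2.4)·(2.4) + (2.4)·(2.4) + (-2.6)·(-2.6)) / 4 = 45.2/4 = 11.3
  s[X_1,X_2] = ((2.4)·(0) + (-4.6)·(0) + (2.4)·(-2) + (2.4)·(2) + (-2.6)·(0)) / 4 = 0/4 = 0
  s[X_2,X_2] = ((0)·(0) + (0)·(0) + (-2)·(-2) + (2)·(2) + (0)·(0)) / 4 = 8/4 = 2
  Sample standard deviations s_i = √(s[i,i]):
  s(X_1) = √(11.3) = 3.3615
  s(X_2) = √(2) = 1.4142

Step 3 — r_{ij} = s_{ij} / (s_i · s_j):
  r[X_1,X_1] = 1 (diagonal).
  r[X_1,X_2] = 0 / (3.3615 · 1.4142) = 0 / 4.7539 = 0
  r[X_2,X_2] = 1 (diagonal).

R is symmetric with unit diagonal. Assembling:

R = [[1, 0],
 [0, 1]]


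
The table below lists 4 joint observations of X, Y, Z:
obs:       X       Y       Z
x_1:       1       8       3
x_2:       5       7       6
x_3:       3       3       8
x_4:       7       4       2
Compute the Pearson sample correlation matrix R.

Step 1 — column means:
  mean(X) = (1 + 5 + 3 + 7) / 4 = 16/4 = 4
  mean(Y) = (8 + 7 + 3 + 4) / 4 = 22/4 = 5.5
  mean(Z) = (3 + 6 + 8 + 2) / 4 = 19/4 = 4.75

Step 2 — sample variances and covariances s[i,j] = (1/(n-1)) · Σ_k (x_{k,i} - mean_i) · (x_{k,j} - mean_j), with n-1 = 3:
  s[X,X] = ((-3)·(-3) + (1)·(1) + (-1)·(-1) + (3)·(3)) / 3 = 20/3 = 6.6667
  s[X,Y] = ((-3)·(2.5) + (1)·(1.5) + (-1)·(-2.5) + (3)·(-1.5)) / 3 = -8/3 = -2.6667
  s[X,Z] = ((-3)·(-1.75) + (1)·(1.25) + (-1)·(3.25) + (3)·(-2.75)) / 3 = -5/3 = -1.6667
  s[Y,Y] = ((2.5)·(2.5) + (1.5)·(1.5) + (-2.5)·(-2.5) + (-1.5)·(-1.5)) / 3 = 17/3 = 5.6667
  s[Y,Z] = ((2.5)·(-1.75) + (1.5)·(1.25) + (-2.5)·(3.25) + (-1.5)·(-2.75)) / 3 = -6.5/3 = -2.1667
  s[Z,Z] = ((-1.75)·(-1.75) + (1.25)·(1.25) + (3.25)·(3.25) + (-2.75)·(-2.75)) / 3 = 22.75/3 = 7.5833
  Sample standard deviations s_i = √(s[i,i]):
  s(X) = √(6.6667) = 2.582
  s(Y) = √(5.6667) = 2.3805
  s(Z) = √(7.5833) = 2.7538

Step 3 — r_{ij} = s_{ij} / (s_i · s_j):
  r[X,X] = 1 (diagonal).
  r[X,Y] = -2.6667 / (2.582 · 2.3805) = -2.6667 / 6.1464 = -0.4339
  r[X,Z] = -1.6667 / (2.582 · 2.7538) = -1.6667 / 7.1102 = -0.2344
  r[Y,Y] = 1 (diagonal).
  r[Y,Z] = -2.1667 / (2.3805 · 2.7538) = -2.1667 / 6.5553 = -0.3305
  r[Z,Z] = 1 (diagonal).

R is symmetric with unit diagonal. Assembling:

R = [[1, -0.4339, -0.2344],
 [-0.4339, 1, -0.3305],
 [-0.2344, -0.3305, 1]]


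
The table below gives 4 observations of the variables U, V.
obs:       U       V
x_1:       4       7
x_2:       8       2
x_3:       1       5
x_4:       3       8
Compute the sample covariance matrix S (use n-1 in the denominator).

Step 1 — column means:
  mean(U) = (4 + 8 + 1 + 3) / 4 = 16/4 = 4
  mean(V) = (7 + 2 + 5 + 8) / 4 = 22/4 = 5.5

Step 2 — sample covariance S[i,j] = (1/(n-1)) · Σ_k (x_{k,i} - mean_i) · (x_{k,j} - mean_j), with n-1 = 3.
  S[U,U] = ((0)·(0) + (4)·(4) + (-3)·(-3) + (-1)·(-1)) / 3 = 26/3 = 8.6667
  S[U,V] = ((0)·(1.5) + (4)·(-3.5) + (-3)·(-0.5) + (-1)·(2.5)) / 3 = -15/3 = -5
  S[V,V] = ((1.5)·(1.5) + (-3.5)·(-3.5) + (-0.5)·(-0.5) + (2.5)·(2.5)) / 3 = 21/3 = 7

S is symmetric (S[j,i] = S[i,j]). Assembling:

S = [[8.6667, -5],
 [-5, 7]]


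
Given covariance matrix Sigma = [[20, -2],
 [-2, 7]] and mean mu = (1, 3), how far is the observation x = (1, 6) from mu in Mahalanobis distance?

Step 1 — centre the observation: (x - mu) = (0, 3).

Step 2 — invert Sigma. det(Sigma) = 20·7 - (-2)² = 136.
  Sigma^{-1} = (1/det) · [[d, -b], [-b, a]] = [[0.0515, 0.0147],
 [0.0147, 0.1471]].

Step 3 — form the quadratic (x - mu)^T · Sigma^{-1} · (x - mu):
  Sigma^{-1} · (x - mu) = (0.0441, 0.4412).
  (x - mu)^T · [Sigma^{-1} · (x - mu)] = (0)·(0.0441) + (3)·(0.4412) = 1.3235.

Step 4 — take square root: d = √(1.3235) ≈ 1.1504.

d(x, mu) = √(1.3235) ≈ 1.1504


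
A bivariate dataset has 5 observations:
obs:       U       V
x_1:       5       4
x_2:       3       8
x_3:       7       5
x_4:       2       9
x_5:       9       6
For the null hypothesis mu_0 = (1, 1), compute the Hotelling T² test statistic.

Step 1 — sample mean vector:
  mean(U) = (5 + 3 + 7 + 2 + 9) / 5 = 26/5 = 5.2
  mean(V) = (4 + 8 + 5 + 9 + 6) / 5 = 32/5 = 6.4
  x̄ = (5.2, 6.4),  deviation x̄ - mu_0 = (5.2, 6.4) - (1, 1) = (4.2, 5.4).

Step 2 — sample covariance matrix, S[i,j] = (1/(n-1)) · Σ_k (x_{k,i} - mean_i) · (x_{k,j} - mean_j), divisor n-1 = 4:
  S[U,U] = ((-0.2)·(-0.2) + (-2.2)·(-2.2) + (1.8)·(1.8) + (-3.2)·(-3.2) + (3.8)·(3.8)) / 4 = 32.8/4 = 8.2
  S[U,V] = ((-0.2)·(-2.4) + (-2.2)·(1.6) + (1.8)·(-1.4) + (-3.2)·(2.6) + (3.8)·(-0.4)) / 4 = -15.4/4 = -3.85
  S[V,V] = ((-2.4)·(-2.4) + (1.6)·(1.6) + (-1.4)·(-1.4) + (2.6)·(2.6) + (-0.4)·(-0.4)) / 4 = 17.2/4 = 4.3
  S = [[8.2, -3.85],
 [-3.85, 4.3]].

Step 3 — invert S. det(S) = 8.2·4.3 - (-3.85)² = 20.4375.
  S^{-1} = (1/det) · [[d, -b], [-b, a]] = [[0.2104, 0.1884],
 [0.1884, 0.4012]].

Step 4 — quadratic form (x̄ - mu_0)^T · S^{-1} · (x̄ - mu_0):
  S^{-1} · (x̄ - mu_0) = (1.9009, 2.9578),
  (x̄ - mu_0)^T · [...] = (4.2)·(1.9009) + (5.4)·(2.9578) = 23.956.

Step 5 — scale by n: T² = 5 · 23.956 = 119.7798.

T² ≈ 119.7798


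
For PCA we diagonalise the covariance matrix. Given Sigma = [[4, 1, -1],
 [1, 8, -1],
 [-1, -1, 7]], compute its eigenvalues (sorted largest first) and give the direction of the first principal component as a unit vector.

Step 1 — characteristic polynomial p(λ) = det(λI - Sigma) = λ³ - tr·λ² + c_1·λ - det, where tr = trace, c_1 = sum of the principal 2×2 minors, det = det(Sigma):
  tr = 4 + 8 + 7 = 19,
  c_1 = (4·8 - (1)²) + (4·7 - (-1)²) + (8·7 - (-1)²) = 31 + 27 + 55 = 113,
  det = 4·(8·7 - (-1)²) - (1)·((1)·7 - (-1)·(-1)) + (-1)·((1)·(-1) - 8·(-1)) = 4·(55) - (1)·(6) + (-1)·(7) = 207.
  So p(λ) = λ³ - 19λ² + 113λ - 207.
Step 2 — look for an integer root (rational root theorem: any rational root is an integer divisor of 207). Testing λ = 9:
  p(9) = 729 - 1539 + 1017 - 207 = 0  ✓
  Dividing out (λ - 9): p(λ) = (λ - 9)(λ² - 10λ + 23).
Step 3 — remaining eigenvalues from the quadratic λ² - 10λ + 23 = 0:
  Δ = 10² - 4·23 = 100 - 92 = 8,  λ = (10 ± √8)/2 = (10 ± 2.8284)/2 ≈ 6.4142 or 3.5858.
  Sorted: λ_1 = 9,  λ_2 = 6.4142,  λ_3 = 3.5858  (check: sum = 19 = tr ✓).

Step 4 — unit eigenvector for λ_1 = 9: v spans the null space of (Sigma - λ_1 I), whose rows are
  r_1 = (-5, 1, -1),  r_2 = (1, -1, -1),  r_3 = (-1, -1, -2).
  v is orthogonal to every row, so take v ∝ r_1 × r_2 = ((1)·(-1) - (-1)·(-1), (-1)·(1) - (-5)·(-1), (-5)·(-1) - (1)·(1)) = (-2, -6, 4).
  Rescale (divide by 2; multiply by -1 so the first nonzero entry is positive): u = (1, 3, -2).
  ||u|| = √((1)² + (3)² + (-2)²) = √(14) ≈ 3.7417,  v_1 = u/||u|| ≈ (0.2673, 0.8018, -0.5345) (||v_1|| = 1).

λ_1 = 9,  λ_2 = 6.4142,  λ_3 = 3.5858;  v_1 ≈ (0.2673, 0.8018, -0.5345)


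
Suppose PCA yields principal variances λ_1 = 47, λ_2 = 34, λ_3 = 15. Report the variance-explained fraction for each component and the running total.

Step 1 — total variance = trace(Sigma) = Σ λ_i = 47 + 34 + 15 = 96.

Step 2 — fraction explained by component i = λ_i / Σ λ:
  PC1: 47/96 = 0.4896
  PC2: 34/96 = 0.3542
  PC3: 15/96 = 0.1562

Step 3 — cumulative fraction after k components = (λ_1 + ... + λ_k) / Σ λ:
  k = 1: 47/96 = 0.4896
  k = 2: (47 + 34)/96 = 81/96 = 0.8438
  k = 3: (47 + 34 + 15)/96 = 96/96 = 1

Summary (fraction, with percent):

explained: PC1 0.4896 (48.96%), PC2 0.3542 (35.42%), PC3 0.1562 (15.62%);  cumulative: 0.4896, 0.8438, 1


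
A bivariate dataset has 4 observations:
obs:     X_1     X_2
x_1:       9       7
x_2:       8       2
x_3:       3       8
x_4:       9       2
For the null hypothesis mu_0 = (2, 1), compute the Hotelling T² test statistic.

Step 1 — sample mean vector:
  mean(X_1) = (9 + 8 + 3 + 9) / 4 = 29/4 = 7.25
  mean(X_2) = (7 + 2 + 8 + 2) / 4 = 19/4 = 4.75
  x̄ = (7.25, 4.75),  deviation x̄ - mu_0 = (7.25, 4.75) - (2, 1) = (5.25, 3.75).

Step 2 — sample covariance matrix, S[i,j] = (1/(n-1)) · Σ_k (x_{k,i} - mean_i) · (x_{k,j} - mean_j), divisor n-1 = 3:
  S[X_1,X_1] = ((1.75)·(1.75) + (0.75)·(0.75) + (-4.25)·(-4.25) + (1.75)·(1.75)) / 3 = 24.75/3 = 8.25
  S[X_1,X_2] = ((1.75)·(2.25) + (0.75)·(-2.75) + (-4.25)·(3.25) + (1.75)·(-2.75)) / 3 = -16.75/3 = -5.5833
  S[X_2,X_2] = ((2.25)·(2.25) + (-2.75)·(-2.75) + (3.25)·(3.25) + (-2.75)·(-2.75)) / 3 = 30.75/3 = 10.25
  S = [[8.25, -5.5833],
 [-5.5833, 10.25]].

Step 3 — invert S. det(S) = 8.25·10.25 - (-5.5833)² = 53.3889.
  S^{-1} = (1/det) · [[d, -b], [-b, a]] = [[0.192, 0.1046],
 [0.1046, 0.1545]].

Step 4 — quadratic form (x̄ - mu_0)^T · S^{-1} · (x̄ - mu_0):
  S^{-1} · (x̄ - mu_0) = (1.4001, 1.1285),
  (x̄ - mu_0)^T · [...] = (5.25)·(1.4001) + (3.75)·(1.1285) = 11.5825.

Step 5 — scale by n: T² = 4 · 11.5825 = 46.3299.

T² ≈ 46.3299
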